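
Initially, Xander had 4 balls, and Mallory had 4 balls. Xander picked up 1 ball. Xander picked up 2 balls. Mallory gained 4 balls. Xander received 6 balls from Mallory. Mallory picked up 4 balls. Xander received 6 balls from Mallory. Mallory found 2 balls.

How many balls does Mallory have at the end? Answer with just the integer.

Answer: 2

Derivation:
Tracking counts step by step:
Start: Xander=4, Mallory=4
Event 1 (Xander +1): Xander: 4 -> 5. State: Xander=5, Mallory=4
Event 2 (Xander +2): Xander: 5 -> 7. State: Xander=7, Mallory=4
Event 3 (Mallory +4): Mallory: 4 -> 8. State: Xander=7, Mallory=8
Event 4 (Mallory -> Xander, 6): Mallory: 8 -> 2, Xander: 7 -> 13. State: Xander=13, Mallory=2
Event 5 (Mallory +4): Mallory: 2 -> 6. State: Xander=13, Mallory=6
Event 6 (Mallory -> Xander, 6): Mallory: 6 -> 0, Xander: 13 -> 19. State: Xander=19, Mallory=0
Event 7 (Mallory +2): Mallory: 0 -> 2. State: Xander=19, Mallory=2

Mallory's final count: 2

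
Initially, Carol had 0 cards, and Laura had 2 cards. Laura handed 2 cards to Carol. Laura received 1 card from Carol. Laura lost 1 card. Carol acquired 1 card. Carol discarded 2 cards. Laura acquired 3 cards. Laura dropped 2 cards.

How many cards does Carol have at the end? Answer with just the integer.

Answer: 0

Derivation:
Tracking counts step by step:
Start: Carol=0, Laura=2
Event 1 (Laura -> Carol, 2): Laura: 2 -> 0, Carol: 0 -> 2. State: Carol=2, Laura=0
Event 2 (Carol -> Laura, 1): Carol: 2 -> 1, Laura: 0 -> 1. State: Carol=1, Laura=1
Event 3 (Laura -1): Laura: 1 -> 0. State: Carol=1, Laura=0
Event 4 (Carol +1): Carol: 1 -> 2. State: Carol=2, Laura=0
Event 5 (Carol -2): Carol: 2 -> 0. State: Carol=0, Laura=0
Event 6 (Laura +3): Laura: 0 -> 3. State: Carol=0, Laura=3
Event 7 (Laura -2): Laura: 3 -> 1. State: Carol=0, Laura=1

Carol's final count: 0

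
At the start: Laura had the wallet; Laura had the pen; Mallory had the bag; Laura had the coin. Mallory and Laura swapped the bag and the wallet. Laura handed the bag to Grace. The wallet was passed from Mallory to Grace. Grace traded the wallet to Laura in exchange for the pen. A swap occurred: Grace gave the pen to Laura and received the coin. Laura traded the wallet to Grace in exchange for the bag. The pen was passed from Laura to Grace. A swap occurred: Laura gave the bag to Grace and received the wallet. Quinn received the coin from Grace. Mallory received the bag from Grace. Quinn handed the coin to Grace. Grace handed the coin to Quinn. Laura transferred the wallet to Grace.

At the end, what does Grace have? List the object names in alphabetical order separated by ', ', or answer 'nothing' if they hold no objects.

Answer: pen, wallet

Derivation:
Tracking all object holders:
Start: wallet:Laura, pen:Laura, bag:Mallory, coin:Laura
Event 1 (swap bag<->wallet: now bag:Laura, wallet:Mallory). State: wallet:Mallory, pen:Laura, bag:Laura, coin:Laura
Event 2 (give bag: Laura -> Grace). State: wallet:Mallory, pen:Laura, bag:Grace, coin:Laura
Event 3 (give wallet: Mallory -> Grace). State: wallet:Grace, pen:Laura, bag:Grace, coin:Laura
Event 4 (swap wallet<->pen: now wallet:Laura, pen:Grace). State: wallet:Laura, pen:Grace, bag:Grace, coin:Laura
Event 5 (swap pen<->coin: now pen:Laura, coin:Grace). State: wallet:Laura, pen:Laura, bag:Grace, coin:Grace
Event 6 (swap wallet<->bag: now wallet:Grace, bag:Laura). State: wallet:Grace, pen:Laura, bag:Laura, coin:Grace
Event 7 (give pen: Laura -> Grace). State: wallet:Grace, pen:Grace, bag:Laura, coin:Grace
Event 8 (swap bag<->wallet: now bag:Grace, wallet:Laura). State: wallet:Laura, pen:Grace, bag:Grace, coin:Grace
Event 9 (give coin: Grace -> Quinn). State: wallet:Laura, pen:Grace, bag:Grace, coin:Quinn
Event 10 (give bag: Grace -> Mallory). State: wallet:Laura, pen:Grace, bag:Mallory, coin:Quinn
Event 11 (give coin: Quinn -> Grace). State: wallet:Laura, pen:Grace, bag:Mallory, coin:Grace
Event 12 (give coin: Grace -> Quinn). State: wallet:Laura, pen:Grace, bag:Mallory, coin:Quinn
Event 13 (give wallet: Laura -> Grace). State: wallet:Grace, pen:Grace, bag:Mallory, coin:Quinn

Final state: wallet:Grace, pen:Grace, bag:Mallory, coin:Quinn
Grace holds: pen, wallet.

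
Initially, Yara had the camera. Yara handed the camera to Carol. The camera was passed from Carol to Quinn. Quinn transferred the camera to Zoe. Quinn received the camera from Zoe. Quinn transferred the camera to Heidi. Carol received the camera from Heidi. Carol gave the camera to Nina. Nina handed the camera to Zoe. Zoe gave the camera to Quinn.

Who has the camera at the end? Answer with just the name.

Tracking the camera through each event:
Start: Yara has the camera.
After event 1: Carol has the camera.
After event 2: Quinn has the camera.
After event 3: Zoe has the camera.
After event 4: Quinn has the camera.
After event 5: Heidi has the camera.
After event 6: Carol has the camera.
After event 7: Nina has the camera.
After event 8: Zoe has the camera.
After event 9: Quinn has the camera.

Answer: Quinn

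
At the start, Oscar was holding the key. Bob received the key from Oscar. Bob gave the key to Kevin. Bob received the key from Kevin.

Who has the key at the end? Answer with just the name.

Tracking the key through each event:
Start: Oscar has the key.
After event 1: Bob has the key.
After event 2: Kevin has the key.
After event 3: Bob has the key.

Answer: Bob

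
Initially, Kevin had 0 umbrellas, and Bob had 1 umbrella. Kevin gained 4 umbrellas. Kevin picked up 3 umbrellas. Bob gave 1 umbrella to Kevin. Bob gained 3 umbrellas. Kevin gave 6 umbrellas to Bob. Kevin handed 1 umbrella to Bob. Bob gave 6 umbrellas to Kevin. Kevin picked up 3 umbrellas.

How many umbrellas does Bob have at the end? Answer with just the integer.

Tracking counts step by step:
Start: Kevin=0, Bob=1
Event 1 (Kevin +4): Kevin: 0 -> 4. State: Kevin=4, Bob=1
Event 2 (Kevin +3): Kevin: 4 -> 7. State: Kevin=7, Bob=1
Event 3 (Bob -> Kevin, 1): Bob: 1 -> 0, Kevin: 7 -> 8. State: Kevin=8, Bob=0
Event 4 (Bob +3): Bob: 0 -> 3. State: Kevin=8, Bob=3
Event 5 (Kevin -> Bob, 6): Kevin: 8 -> 2, Bob: 3 -> 9. State: Kevin=2, Bob=9
Event 6 (Kevin -> Bob, 1): Kevin: 2 -> 1, Bob: 9 -> 10. State: Kevin=1, Bob=10
Event 7 (Bob -> Kevin, 6): Bob: 10 -> 4, Kevin: 1 -> 7. State: Kevin=7, Bob=4
Event 8 (Kevin +3): Kevin: 7 -> 10. State: Kevin=10, Bob=4

Bob's final count: 4

Answer: 4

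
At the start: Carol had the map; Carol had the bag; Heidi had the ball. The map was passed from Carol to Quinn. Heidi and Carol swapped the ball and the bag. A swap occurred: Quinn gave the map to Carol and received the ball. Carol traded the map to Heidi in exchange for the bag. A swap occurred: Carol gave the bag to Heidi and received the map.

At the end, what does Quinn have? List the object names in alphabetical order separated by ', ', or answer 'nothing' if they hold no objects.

Tracking all object holders:
Start: map:Carol, bag:Carol, ball:Heidi
Event 1 (give map: Carol -> Quinn). State: map:Quinn, bag:Carol, ball:Heidi
Event 2 (swap ball<->bag: now ball:Carol, bag:Heidi). State: map:Quinn, bag:Heidi, ball:Carol
Event 3 (swap map<->ball: now map:Carol, ball:Quinn). State: map:Carol, bag:Heidi, ball:Quinn
Event 4 (swap map<->bag: now map:Heidi, bag:Carol). State: map:Heidi, bag:Carol, ball:Quinn
Event 5 (swap bag<->map: now bag:Heidi, map:Carol). State: map:Carol, bag:Heidi, ball:Quinn

Final state: map:Carol, bag:Heidi, ball:Quinn
Quinn holds: ball.

Answer: ball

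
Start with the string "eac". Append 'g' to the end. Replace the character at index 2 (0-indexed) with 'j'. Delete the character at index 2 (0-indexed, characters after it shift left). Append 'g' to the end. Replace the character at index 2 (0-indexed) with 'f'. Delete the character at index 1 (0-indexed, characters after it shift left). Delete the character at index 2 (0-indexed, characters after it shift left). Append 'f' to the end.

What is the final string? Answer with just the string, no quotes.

Answer: eff

Derivation:
Applying each edit step by step:
Start: "eac"
Op 1 (append 'g'): "eac" -> "eacg"
Op 2 (replace idx 2: 'c' -> 'j'): "eacg" -> "eajg"
Op 3 (delete idx 2 = 'j'): "eajg" -> "eag"
Op 4 (append 'g'): "eag" -> "eagg"
Op 5 (replace idx 2: 'g' -> 'f'): "eagg" -> "eafg"
Op 6 (delete idx 1 = 'a'): "eafg" -> "efg"
Op 7 (delete idx 2 = 'g'): "efg" -> "ef"
Op 8 (append 'f'): "ef" -> "eff"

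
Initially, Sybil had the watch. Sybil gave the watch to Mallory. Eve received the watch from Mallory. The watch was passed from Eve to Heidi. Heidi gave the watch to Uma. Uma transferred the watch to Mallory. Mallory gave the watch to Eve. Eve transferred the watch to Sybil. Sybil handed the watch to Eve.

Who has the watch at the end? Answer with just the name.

Tracking the watch through each event:
Start: Sybil has the watch.
After event 1: Mallory has the watch.
After event 2: Eve has the watch.
After event 3: Heidi has the watch.
After event 4: Uma has the watch.
After event 5: Mallory has the watch.
After event 6: Eve has the watch.
After event 7: Sybil has the watch.
After event 8: Eve has the watch.

Answer: Eve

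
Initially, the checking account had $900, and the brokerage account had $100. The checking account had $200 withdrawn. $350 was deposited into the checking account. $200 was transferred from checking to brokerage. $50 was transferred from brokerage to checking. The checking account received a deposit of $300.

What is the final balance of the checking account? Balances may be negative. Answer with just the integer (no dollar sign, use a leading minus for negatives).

Answer: 1200

Derivation:
Tracking account balances step by step:
Start: checking=900, brokerage=100
Event 1 (withdraw 200 from checking): checking: 900 - 200 = 700. Balances: checking=700, brokerage=100
Event 2 (deposit 350 to checking): checking: 700 + 350 = 1050. Balances: checking=1050, brokerage=100
Event 3 (transfer 200 checking -> brokerage): checking: 1050 - 200 = 850, brokerage: 100 + 200 = 300. Balances: checking=850, brokerage=300
Event 4 (transfer 50 brokerage -> checking): brokerage: 300 - 50 = 250, checking: 850 + 50 = 900. Balances: checking=900, brokerage=250
Event 5 (deposit 300 to checking): checking: 900 + 300 = 1200. Balances: checking=1200, brokerage=250

Final balance of checking: 1200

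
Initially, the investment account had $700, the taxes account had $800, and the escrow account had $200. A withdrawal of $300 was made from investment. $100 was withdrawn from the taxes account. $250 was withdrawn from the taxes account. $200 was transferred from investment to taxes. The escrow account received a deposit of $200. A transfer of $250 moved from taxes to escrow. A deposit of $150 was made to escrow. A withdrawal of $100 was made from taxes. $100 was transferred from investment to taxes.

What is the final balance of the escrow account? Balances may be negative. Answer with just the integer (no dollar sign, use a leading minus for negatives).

Answer: 800

Derivation:
Tracking account balances step by step:
Start: investment=700, taxes=800, escrow=200
Event 1 (withdraw 300 from investment): investment: 700 - 300 = 400. Balances: investment=400, taxes=800, escrow=200
Event 2 (withdraw 100 from taxes): taxes: 800 - 100 = 700. Balances: investment=400, taxes=700, escrow=200
Event 3 (withdraw 250 from taxes): taxes: 700 - 250 = 450. Balances: investment=400, taxes=450, escrow=200
Event 4 (transfer 200 investment -> taxes): investment: 400 - 200 = 200, taxes: 450 + 200 = 650. Balances: investment=200, taxes=650, escrow=200
Event 5 (deposit 200 to escrow): escrow: 200 + 200 = 400. Balances: investment=200, taxes=650, escrow=400
Event 6 (transfer 250 taxes -> escrow): taxes: 650 - 250 = 400, escrow: 400 + 250 = 650. Balances: investment=200, taxes=400, escrow=650
Event 7 (deposit 150 to escrow): escrow: 650 + 150 = 800. Balances: investment=200, taxes=400, escrow=800
Event 8 (withdraw 100 from taxes): taxes: 400 - 100 = 300. Balances: investment=200, taxes=300, escrow=800
Event 9 (transfer 100 investment -> taxes): investment: 200 - 100 = 100, taxes: 300 + 100 = 400. Balances: investment=100, taxes=400, escrow=800

Final balance of escrow: 800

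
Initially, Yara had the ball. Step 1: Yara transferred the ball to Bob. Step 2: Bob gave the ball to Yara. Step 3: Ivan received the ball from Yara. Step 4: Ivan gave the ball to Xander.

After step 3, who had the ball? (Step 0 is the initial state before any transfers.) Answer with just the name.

Answer: Ivan

Derivation:
Tracking the ball holder through step 3:
After step 0 (start): Yara
After step 1: Bob
After step 2: Yara
After step 3: Ivan

At step 3, the holder is Ivan.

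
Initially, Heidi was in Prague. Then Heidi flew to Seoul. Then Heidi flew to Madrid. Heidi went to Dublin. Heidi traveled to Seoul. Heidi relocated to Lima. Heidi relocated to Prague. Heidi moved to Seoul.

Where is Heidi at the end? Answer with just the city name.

Tracking Heidi's location:
Start: Heidi is in Prague.
After move 1: Prague -> Seoul. Heidi is in Seoul.
After move 2: Seoul -> Madrid. Heidi is in Madrid.
After move 3: Madrid -> Dublin. Heidi is in Dublin.
After move 4: Dublin -> Seoul. Heidi is in Seoul.
After move 5: Seoul -> Lima. Heidi is in Lima.
After move 6: Lima -> Prague. Heidi is in Prague.
After move 7: Prague -> Seoul. Heidi is in Seoul.

Answer: Seoul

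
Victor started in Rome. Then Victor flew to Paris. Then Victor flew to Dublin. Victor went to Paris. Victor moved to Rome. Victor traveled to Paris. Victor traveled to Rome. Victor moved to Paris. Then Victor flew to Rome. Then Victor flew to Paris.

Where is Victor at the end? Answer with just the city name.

Tracking Victor's location:
Start: Victor is in Rome.
After move 1: Rome -> Paris. Victor is in Paris.
After move 2: Paris -> Dublin. Victor is in Dublin.
After move 3: Dublin -> Paris. Victor is in Paris.
After move 4: Paris -> Rome. Victor is in Rome.
After move 5: Rome -> Paris. Victor is in Paris.
After move 6: Paris -> Rome. Victor is in Rome.
After move 7: Rome -> Paris. Victor is in Paris.
After move 8: Paris -> Rome. Victor is in Rome.
After move 9: Rome -> Paris. Victor is in Paris.

Answer: Paris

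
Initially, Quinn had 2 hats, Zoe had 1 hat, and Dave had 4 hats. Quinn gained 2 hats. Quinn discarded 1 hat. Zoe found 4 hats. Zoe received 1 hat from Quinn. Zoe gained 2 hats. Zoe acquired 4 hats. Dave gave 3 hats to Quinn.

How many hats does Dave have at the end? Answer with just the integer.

Answer: 1

Derivation:
Tracking counts step by step:
Start: Quinn=2, Zoe=1, Dave=4
Event 1 (Quinn +2): Quinn: 2 -> 4. State: Quinn=4, Zoe=1, Dave=4
Event 2 (Quinn -1): Quinn: 4 -> 3. State: Quinn=3, Zoe=1, Dave=4
Event 3 (Zoe +4): Zoe: 1 -> 5. State: Quinn=3, Zoe=5, Dave=4
Event 4 (Quinn -> Zoe, 1): Quinn: 3 -> 2, Zoe: 5 -> 6. State: Quinn=2, Zoe=6, Dave=4
Event 5 (Zoe +2): Zoe: 6 -> 8. State: Quinn=2, Zoe=8, Dave=4
Event 6 (Zoe +4): Zoe: 8 -> 12. State: Quinn=2, Zoe=12, Dave=4
Event 7 (Dave -> Quinn, 3): Dave: 4 -> 1, Quinn: 2 -> 5. State: Quinn=5, Zoe=12, Dave=1

Dave's final count: 1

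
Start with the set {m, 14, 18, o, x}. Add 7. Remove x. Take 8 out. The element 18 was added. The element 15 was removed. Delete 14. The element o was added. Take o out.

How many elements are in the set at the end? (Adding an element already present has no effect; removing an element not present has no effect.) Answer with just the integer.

Tracking the set through each operation:
Start: {14, 18, m, o, x}
Event 1 (add 7): added. Set: {14, 18, 7, m, o, x}
Event 2 (remove x): removed. Set: {14, 18, 7, m, o}
Event 3 (remove 8): not present, no change. Set: {14, 18, 7, m, o}
Event 4 (add 18): already present, no change. Set: {14, 18, 7, m, o}
Event 5 (remove 15): not present, no change. Set: {14, 18, 7, m, o}
Event 6 (remove 14): removed. Set: {18, 7, m, o}
Event 7 (add o): already present, no change. Set: {18, 7, m, o}
Event 8 (remove o): removed. Set: {18, 7, m}

Final set: {18, 7, m} (size 3)

Answer: 3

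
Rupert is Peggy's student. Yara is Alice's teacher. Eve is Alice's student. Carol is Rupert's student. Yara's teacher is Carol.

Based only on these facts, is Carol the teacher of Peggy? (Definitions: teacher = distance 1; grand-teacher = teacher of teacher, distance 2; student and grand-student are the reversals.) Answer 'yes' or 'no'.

Reconstructing the teacher chain from the given facts:
  Peggy -> Rupert -> Carol -> Yara -> Alice -> Eve
(each arrow means 'teacher of the next')
Positions in the chain (0 = top):
  position of Peggy: 0
  position of Rupert: 1
  position of Carol: 2
  position of Yara: 3
  position of Alice: 4
  position of Eve: 5

Carol is at position 2, Peggy is at position 0; signed distance (j - i) = -2.
'teacher' requires j - i = 1. Actual distance is -2, so the relation does NOT hold.

Answer: no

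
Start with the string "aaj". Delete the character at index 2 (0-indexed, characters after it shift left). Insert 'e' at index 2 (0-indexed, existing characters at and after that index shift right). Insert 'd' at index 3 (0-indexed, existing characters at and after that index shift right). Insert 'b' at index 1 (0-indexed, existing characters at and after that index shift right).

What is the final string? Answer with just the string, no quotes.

Answer: abaed

Derivation:
Applying each edit step by step:
Start: "aaj"
Op 1 (delete idx 2 = 'j'): "aaj" -> "aa"
Op 2 (insert 'e' at idx 2): "aa" -> "aae"
Op 3 (insert 'd' at idx 3): "aae" -> "aaed"
Op 4 (insert 'b' at idx 1): "aaed" -> "abaed"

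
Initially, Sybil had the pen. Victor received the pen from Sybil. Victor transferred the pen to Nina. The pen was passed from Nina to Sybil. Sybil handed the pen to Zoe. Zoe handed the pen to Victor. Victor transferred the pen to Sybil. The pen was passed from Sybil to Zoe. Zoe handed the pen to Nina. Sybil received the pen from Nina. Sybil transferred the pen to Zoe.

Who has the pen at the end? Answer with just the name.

Tracking the pen through each event:
Start: Sybil has the pen.
After event 1: Victor has the pen.
After event 2: Nina has the pen.
After event 3: Sybil has the pen.
After event 4: Zoe has the pen.
After event 5: Victor has the pen.
After event 6: Sybil has the pen.
After event 7: Zoe has the pen.
After event 8: Nina has the pen.
After event 9: Sybil has the pen.
After event 10: Zoe has the pen.

Answer: Zoe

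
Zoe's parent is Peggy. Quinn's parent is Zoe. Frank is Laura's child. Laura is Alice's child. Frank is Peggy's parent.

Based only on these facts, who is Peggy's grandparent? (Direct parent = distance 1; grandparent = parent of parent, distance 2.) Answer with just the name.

Answer: Laura

Derivation:
Reconstructing the parent chain from the given facts:
  Alice -> Laura -> Frank -> Peggy -> Zoe -> Quinn
(each arrow means 'parent of the next')
Positions in the chain (0 = top):
  position of Alice: 0
  position of Laura: 1
  position of Frank: 2
  position of Peggy: 3
  position of Zoe: 4
  position of Quinn: 5

Peggy is at position 3; the grandparent is 2 steps up the chain, i.e. position 1: Laura.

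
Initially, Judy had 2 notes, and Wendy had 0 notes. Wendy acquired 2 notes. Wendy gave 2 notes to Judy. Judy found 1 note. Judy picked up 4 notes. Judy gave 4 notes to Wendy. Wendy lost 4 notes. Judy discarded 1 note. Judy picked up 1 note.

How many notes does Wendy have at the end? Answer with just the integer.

Tracking counts step by step:
Start: Judy=2, Wendy=0
Event 1 (Wendy +2): Wendy: 0 -> 2. State: Judy=2, Wendy=2
Event 2 (Wendy -> Judy, 2): Wendy: 2 -> 0, Judy: 2 -> 4. State: Judy=4, Wendy=0
Event 3 (Judy +1): Judy: 4 -> 5. State: Judy=5, Wendy=0
Event 4 (Judy +4): Judy: 5 -> 9. State: Judy=9, Wendy=0
Event 5 (Judy -> Wendy, 4): Judy: 9 -> 5, Wendy: 0 -> 4. State: Judy=5, Wendy=4
Event 6 (Wendy -4): Wendy: 4 -> 0. State: Judy=5, Wendy=0
Event 7 (Judy -1): Judy: 5 -> 4. State: Judy=4, Wendy=0
Event 8 (Judy +1): Judy: 4 -> 5. State: Judy=5, Wendy=0

Wendy's final count: 0

Answer: 0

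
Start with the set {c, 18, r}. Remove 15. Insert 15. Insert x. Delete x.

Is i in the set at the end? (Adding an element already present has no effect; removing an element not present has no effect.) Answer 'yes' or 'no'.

Answer: no

Derivation:
Tracking the set through each operation:
Start: {18, c, r}
Event 1 (remove 15): not present, no change. Set: {18, c, r}
Event 2 (add 15): added. Set: {15, 18, c, r}
Event 3 (add x): added. Set: {15, 18, c, r, x}
Event 4 (remove x): removed. Set: {15, 18, c, r}

Final set: {15, 18, c, r} (size 4)
i is NOT in the final set.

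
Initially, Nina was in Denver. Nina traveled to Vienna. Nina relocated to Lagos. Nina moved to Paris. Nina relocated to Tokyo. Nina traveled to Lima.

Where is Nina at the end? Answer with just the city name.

Answer: Lima

Derivation:
Tracking Nina's location:
Start: Nina is in Denver.
After move 1: Denver -> Vienna. Nina is in Vienna.
After move 2: Vienna -> Lagos. Nina is in Lagos.
After move 3: Lagos -> Paris. Nina is in Paris.
After move 4: Paris -> Tokyo. Nina is in Tokyo.
After move 5: Tokyo -> Lima. Nina is in Lima.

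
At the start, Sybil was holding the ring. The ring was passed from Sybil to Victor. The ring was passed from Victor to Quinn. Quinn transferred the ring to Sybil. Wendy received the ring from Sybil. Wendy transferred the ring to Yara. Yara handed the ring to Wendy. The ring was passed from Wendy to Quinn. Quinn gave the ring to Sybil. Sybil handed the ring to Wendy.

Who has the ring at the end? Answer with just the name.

Answer: Wendy

Derivation:
Tracking the ring through each event:
Start: Sybil has the ring.
After event 1: Victor has the ring.
After event 2: Quinn has the ring.
After event 3: Sybil has the ring.
After event 4: Wendy has the ring.
After event 5: Yara has the ring.
After event 6: Wendy has the ring.
After event 7: Quinn has the ring.
After event 8: Sybil has the ring.
After event 9: Wendy has the ring.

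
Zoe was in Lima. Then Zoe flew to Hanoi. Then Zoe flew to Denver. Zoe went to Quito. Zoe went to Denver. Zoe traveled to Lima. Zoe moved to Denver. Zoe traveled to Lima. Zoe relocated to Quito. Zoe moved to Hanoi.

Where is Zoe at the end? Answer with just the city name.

Tracking Zoe's location:
Start: Zoe is in Lima.
After move 1: Lima -> Hanoi. Zoe is in Hanoi.
After move 2: Hanoi -> Denver. Zoe is in Denver.
After move 3: Denver -> Quito. Zoe is in Quito.
After move 4: Quito -> Denver. Zoe is in Denver.
After move 5: Denver -> Lima. Zoe is in Lima.
After move 6: Lima -> Denver. Zoe is in Denver.
After move 7: Denver -> Lima. Zoe is in Lima.
After move 8: Lima -> Quito. Zoe is in Quito.
After move 9: Quito -> Hanoi. Zoe is in Hanoi.

Answer: Hanoi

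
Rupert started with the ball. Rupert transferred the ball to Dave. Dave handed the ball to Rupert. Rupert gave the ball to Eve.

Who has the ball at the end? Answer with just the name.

Answer: Eve

Derivation:
Tracking the ball through each event:
Start: Rupert has the ball.
After event 1: Dave has the ball.
After event 2: Rupert has the ball.
After event 3: Eve has the ball.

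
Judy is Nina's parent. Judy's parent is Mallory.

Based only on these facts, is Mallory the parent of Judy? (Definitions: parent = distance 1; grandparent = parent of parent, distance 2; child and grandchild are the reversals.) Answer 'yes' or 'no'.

Answer: yes

Derivation:
Reconstructing the parent chain from the given facts:
  Mallory -> Judy -> Nina
(each arrow means 'parent of the next')
Positions in the chain (0 = top):
  position of Mallory: 0
  position of Judy: 1
  position of Nina: 2

Mallory is at position 0, Judy is at position 1; signed distance (j - i) = 1.
'parent' requires j - i = 1. Actual distance is 1, so the relation HOLDS.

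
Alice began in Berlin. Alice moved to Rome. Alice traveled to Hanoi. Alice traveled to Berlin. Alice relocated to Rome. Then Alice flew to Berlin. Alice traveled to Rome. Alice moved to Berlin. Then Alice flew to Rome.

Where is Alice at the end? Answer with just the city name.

Tracking Alice's location:
Start: Alice is in Berlin.
After move 1: Berlin -> Rome. Alice is in Rome.
After move 2: Rome -> Hanoi. Alice is in Hanoi.
After move 3: Hanoi -> Berlin. Alice is in Berlin.
After move 4: Berlin -> Rome. Alice is in Rome.
After move 5: Rome -> Berlin. Alice is in Berlin.
After move 6: Berlin -> Rome. Alice is in Rome.
After move 7: Rome -> Berlin. Alice is in Berlin.
After move 8: Berlin -> Rome. Alice is in Rome.

Answer: Rome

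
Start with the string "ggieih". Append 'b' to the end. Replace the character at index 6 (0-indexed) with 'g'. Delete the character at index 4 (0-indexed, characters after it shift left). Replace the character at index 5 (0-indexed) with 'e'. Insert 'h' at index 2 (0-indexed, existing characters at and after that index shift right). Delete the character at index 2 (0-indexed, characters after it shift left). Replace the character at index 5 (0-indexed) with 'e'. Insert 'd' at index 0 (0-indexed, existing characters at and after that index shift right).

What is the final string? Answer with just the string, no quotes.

Applying each edit step by step:
Start: "ggieih"
Op 1 (append 'b'): "ggieih" -> "ggieihb"
Op 2 (replace idx 6: 'b' -> 'g'): "ggieihb" -> "ggieihg"
Op 3 (delete idx 4 = 'i'): "ggieihg" -> "ggiehg"
Op 4 (replace idx 5: 'g' -> 'e'): "ggiehg" -> "ggiehe"
Op 5 (insert 'h' at idx 2): "ggiehe" -> "gghiehe"
Op 6 (delete idx 2 = 'h'): "gghiehe" -> "ggiehe"
Op 7 (replace idx 5: 'e' -> 'e'): "ggiehe" -> "ggiehe"
Op 8 (insert 'd' at idx 0): "ggiehe" -> "dggiehe"

Answer: dggiehe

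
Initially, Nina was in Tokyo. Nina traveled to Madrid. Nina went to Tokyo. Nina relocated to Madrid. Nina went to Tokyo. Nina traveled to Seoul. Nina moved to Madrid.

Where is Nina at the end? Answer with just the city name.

Tracking Nina's location:
Start: Nina is in Tokyo.
After move 1: Tokyo -> Madrid. Nina is in Madrid.
After move 2: Madrid -> Tokyo. Nina is in Tokyo.
After move 3: Tokyo -> Madrid. Nina is in Madrid.
After move 4: Madrid -> Tokyo. Nina is in Tokyo.
After move 5: Tokyo -> Seoul. Nina is in Seoul.
After move 6: Seoul -> Madrid. Nina is in Madrid.

Answer: Madrid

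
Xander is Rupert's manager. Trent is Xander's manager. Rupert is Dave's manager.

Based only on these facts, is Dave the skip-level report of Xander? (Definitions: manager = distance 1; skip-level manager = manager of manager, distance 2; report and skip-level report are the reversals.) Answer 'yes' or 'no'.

Reconstructing the manager chain from the given facts:
  Trent -> Xander -> Rupert -> Dave
(each arrow means 'manager of the next')
Positions in the chain (0 = top):
  position of Trent: 0
  position of Xander: 1
  position of Rupert: 2
  position of Dave: 3

Dave is at position 3, Xander is at position 1; signed distance (j - i) = -2.
'skip-level report' requires j - i = -2. Actual distance is -2, so the relation HOLDS.

Answer: yes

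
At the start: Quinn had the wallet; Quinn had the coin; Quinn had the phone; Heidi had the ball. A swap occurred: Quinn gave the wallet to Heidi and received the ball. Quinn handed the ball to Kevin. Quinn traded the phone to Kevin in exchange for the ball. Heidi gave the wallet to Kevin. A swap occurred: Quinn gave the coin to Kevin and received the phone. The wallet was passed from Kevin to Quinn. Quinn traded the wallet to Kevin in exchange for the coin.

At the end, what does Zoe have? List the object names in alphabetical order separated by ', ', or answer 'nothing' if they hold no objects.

Answer: nothing

Derivation:
Tracking all object holders:
Start: wallet:Quinn, coin:Quinn, phone:Quinn, ball:Heidi
Event 1 (swap wallet<->ball: now wallet:Heidi, ball:Quinn). State: wallet:Heidi, coin:Quinn, phone:Quinn, ball:Quinn
Event 2 (give ball: Quinn -> Kevin). State: wallet:Heidi, coin:Quinn, phone:Quinn, ball:Kevin
Event 3 (swap phone<->ball: now phone:Kevin, ball:Quinn). State: wallet:Heidi, coin:Quinn, phone:Kevin, ball:Quinn
Event 4 (give wallet: Heidi -> Kevin). State: wallet:Kevin, coin:Quinn, phone:Kevin, ball:Quinn
Event 5 (swap coin<->phone: now coin:Kevin, phone:Quinn). State: wallet:Kevin, coin:Kevin, phone:Quinn, ball:Quinn
Event 6 (give wallet: Kevin -> Quinn). State: wallet:Quinn, coin:Kevin, phone:Quinn, ball:Quinn
Event 7 (swap wallet<->coin: now wallet:Kevin, coin:Quinn). State: wallet:Kevin, coin:Quinn, phone:Quinn, ball:Quinn

Final state: wallet:Kevin, coin:Quinn, phone:Quinn, ball:Quinn
Zoe holds: (nothing).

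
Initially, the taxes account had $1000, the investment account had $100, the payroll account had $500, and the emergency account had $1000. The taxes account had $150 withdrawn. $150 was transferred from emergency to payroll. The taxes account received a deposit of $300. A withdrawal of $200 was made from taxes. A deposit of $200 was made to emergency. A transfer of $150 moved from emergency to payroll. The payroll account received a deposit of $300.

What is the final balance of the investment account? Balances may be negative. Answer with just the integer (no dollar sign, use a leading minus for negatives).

Answer: 100

Derivation:
Tracking account balances step by step:
Start: taxes=1000, investment=100, payroll=500, emergency=1000
Event 1 (withdraw 150 from taxes): taxes: 1000 - 150 = 850. Balances: taxes=850, investment=100, payroll=500, emergency=1000
Event 2 (transfer 150 emergency -> payroll): emergency: 1000 - 150 = 850, payroll: 500 + 150 = 650. Balances: taxes=850, investment=100, payroll=650, emergency=850
Event 3 (deposit 300 to taxes): taxes: 850 + 300 = 1150. Balances: taxes=1150, investment=100, payroll=650, emergency=850
Event 4 (withdraw 200 from taxes): taxes: 1150 - 200 = 950. Balances: taxes=950, investment=100, payroll=650, emergency=850
Event 5 (deposit 200 to emergency): emergency: 850 + 200 = 1050. Balances: taxes=950, investment=100, payroll=650, emergency=1050
Event 6 (transfer 150 emergency -> payroll): emergency: 1050 - 150 = 900, payroll: 650 + 150 = 800. Balances: taxes=950, investment=100, payroll=800, emergency=900
Event 7 (deposit 300 to payroll): payroll: 800 + 300 = 1100. Balances: taxes=950, investment=100, payroll=1100, emergency=900

Final balance of investment: 100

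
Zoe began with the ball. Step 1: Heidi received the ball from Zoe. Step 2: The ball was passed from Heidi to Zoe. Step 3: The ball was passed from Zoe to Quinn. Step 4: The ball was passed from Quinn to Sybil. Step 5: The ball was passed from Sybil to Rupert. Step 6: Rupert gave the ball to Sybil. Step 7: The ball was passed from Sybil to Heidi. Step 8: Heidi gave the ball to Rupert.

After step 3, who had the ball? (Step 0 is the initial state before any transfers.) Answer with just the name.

Tracking the ball holder through step 3:
After step 0 (start): Zoe
After step 1: Heidi
After step 2: Zoe
After step 3: Quinn

At step 3, the holder is Quinn.

Answer: Quinn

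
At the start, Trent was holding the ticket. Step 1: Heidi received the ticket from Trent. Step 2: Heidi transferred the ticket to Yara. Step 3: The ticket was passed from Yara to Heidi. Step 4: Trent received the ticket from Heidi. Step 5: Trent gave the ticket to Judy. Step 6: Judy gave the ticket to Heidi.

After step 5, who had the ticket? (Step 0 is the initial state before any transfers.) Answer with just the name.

Answer: Judy

Derivation:
Tracking the ticket holder through step 5:
After step 0 (start): Trent
After step 1: Heidi
After step 2: Yara
After step 3: Heidi
After step 4: Trent
After step 5: Judy

At step 5, the holder is Judy.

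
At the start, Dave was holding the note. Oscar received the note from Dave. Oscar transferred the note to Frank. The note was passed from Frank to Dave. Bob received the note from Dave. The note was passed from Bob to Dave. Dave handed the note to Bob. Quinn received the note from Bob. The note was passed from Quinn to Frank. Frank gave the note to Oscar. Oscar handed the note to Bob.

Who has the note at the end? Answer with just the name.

Answer: Bob

Derivation:
Tracking the note through each event:
Start: Dave has the note.
After event 1: Oscar has the note.
After event 2: Frank has the note.
After event 3: Dave has the note.
After event 4: Bob has the note.
After event 5: Dave has the note.
After event 6: Bob has the note.
After event 7: Quinn has the note.
After event 8: Frank has the note.
After event 9: Oscar has the note.
After event 10: Bob has the note.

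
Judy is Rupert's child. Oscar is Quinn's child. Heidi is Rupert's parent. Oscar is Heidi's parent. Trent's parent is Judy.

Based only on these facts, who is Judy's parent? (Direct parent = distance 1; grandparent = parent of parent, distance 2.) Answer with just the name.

Reconstructing the parent chain from the given facts:
  Quinn -> Oscar -> Heidi -> Rupert -> Judy -> Trent
(each arrow means 'parent of the next')
Positions in the chain (0 = top):
  position of Quinn: 0
  position of Oscar: 1
  position of Heidi: 2
  position of Rupert: 3
  position of Judy: 4
  position of Trent: 5

Judy is at position 4; the parent is 1 step up the chain, i.e. position 3: Rupert.

Answer: Rupert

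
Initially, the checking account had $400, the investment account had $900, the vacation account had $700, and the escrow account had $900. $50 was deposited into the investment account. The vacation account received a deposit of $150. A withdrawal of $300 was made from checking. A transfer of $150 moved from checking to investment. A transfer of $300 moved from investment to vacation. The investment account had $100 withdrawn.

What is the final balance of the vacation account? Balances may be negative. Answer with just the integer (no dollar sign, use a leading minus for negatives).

Tracking account balances step by step:
Start: checking=400, investment=900, vacation=700, escrow=900
Event 1 (deposit 50 to investment): investment: 900 + 50 = 950. Balances: checking=400, investment=950, vacation=700, escrow=900
Event 2 (deposit 150 to vacation): vacation: 700 + 150 = 850. Balances: checking=400, investment=950, vacation=850, escrow=900
Event 3 (withdraw 300 from checking): checking: 400 - 300 = 100. Balances: checking=100, investment=950, vacation=850, escrow=900
Event 4 (transfer 150 checking -> investment): checking: 100 - 150 = -50, investment: 950 + 150 = 1100. Balances: checking=-50, investment=1100, vacation=850, escrow=900
Event 5 (transfer 300 investment -> vacation): investment: 1100 - 300 = 800, vacation: 850 + 300 = 1150. Balances: checking=-50, investment=800, vacation=1150, escrow=900
Event 6 (withdraw 100 from investment): investment: 800 - 100 = 700. Balances: checking=-50, investment=700, vacation=1150, escrow=900

Final balance of vacation: 1150

Answer: 1150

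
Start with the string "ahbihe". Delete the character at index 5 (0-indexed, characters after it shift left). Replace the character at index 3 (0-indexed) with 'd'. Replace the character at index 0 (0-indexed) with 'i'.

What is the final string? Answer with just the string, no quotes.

Applying each edit step by step:
Start: "ahbihe"
Op 1 (delete idx 5 = 'e'): "ahbihe" -> "ahbih"
Op 2 (replace idx 3: 'i' -> 'd'): "ahbih" -> "ahbdh"
Op 3 (replace idx 0: 'a' -> 'i'): "ahbdh" -> "ihbdh"

Answer: ihbdh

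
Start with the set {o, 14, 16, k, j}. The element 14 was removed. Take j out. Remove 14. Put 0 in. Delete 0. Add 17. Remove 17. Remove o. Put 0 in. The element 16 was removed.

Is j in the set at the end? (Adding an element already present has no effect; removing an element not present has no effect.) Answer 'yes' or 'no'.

Tracking the set through each operation:
Start: {14, 16, j, k, o}
Event 1 (remove 14): removed. Set: {16, j, k, o}
Event 2 (remove j): removed. Set: {16, k, o}
Event 3 (remove 14): not present, no change. Set: {16, k, o}
Event 4 (add 0): added. Set: {0, 16, k, o}
Event 5 (remove 0): removed. Set: {16, k, o}
Event 6 (add 17): added. Set: {16, 17, k, o}
Event 7 (remove 17): removed. Set: {16, k, o}
Event 8 (remove o): removed. Set: {16, k}
Event 9 (add 0): added. Set: {0, 16, k}
Event 10 (remove 16): removed. Set: {0, k}

Final set: {0, k} (size 2)
j is NOT in the final set.

Answer: no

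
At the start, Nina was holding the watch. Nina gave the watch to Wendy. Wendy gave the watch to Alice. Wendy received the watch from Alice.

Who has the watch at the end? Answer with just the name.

Answer: Wendy

Derivation:
Tracking the watch through each event:
Start: Nina has the watch.
After event 1: Wendy has the watch.
After event 2: Alice has the watch.
After event 3: Wendy has the watch.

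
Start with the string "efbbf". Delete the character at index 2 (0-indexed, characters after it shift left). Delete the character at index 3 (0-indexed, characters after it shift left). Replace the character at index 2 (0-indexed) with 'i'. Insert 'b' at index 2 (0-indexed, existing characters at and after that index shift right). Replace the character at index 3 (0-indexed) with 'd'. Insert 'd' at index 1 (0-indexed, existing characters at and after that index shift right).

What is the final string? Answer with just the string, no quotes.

Answer: edfbd

Derivation:
Applying each edit step by step:
Start: "efbbf"
Op 1 (delete idx 2 = 'b'): "efbbf" -> "efbf"
Op 2 (delete idx 3 = 'f'): "efbf" -> "efb"
Op 3 (replace idx 2: 'b' -> 'i'): "efb" -> "efi"
Op 4 (insert 'b' at idx 2): "efi" -> "efbi"
Op 5 (replace idx 3: 'i' -> 'd'): "efbi" -> "efbd"
Op 6 (insert 'd' at idx 1): "efbd" -> "edfbd"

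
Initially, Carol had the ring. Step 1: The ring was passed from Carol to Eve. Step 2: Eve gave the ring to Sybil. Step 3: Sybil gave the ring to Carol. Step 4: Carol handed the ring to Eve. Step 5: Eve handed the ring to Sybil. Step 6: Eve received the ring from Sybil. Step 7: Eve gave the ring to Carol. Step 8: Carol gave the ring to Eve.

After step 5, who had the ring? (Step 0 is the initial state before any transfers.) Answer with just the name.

Answer: Sybil

Derivation:
Tracking the ring holder through step 5:
After step 0 (start): Carol
After step 1: Eve
After step 2: Sybil
After step 3: Carol
After step 4: Eve
After step 5: Sybil

At step 5, the holder is Sybil.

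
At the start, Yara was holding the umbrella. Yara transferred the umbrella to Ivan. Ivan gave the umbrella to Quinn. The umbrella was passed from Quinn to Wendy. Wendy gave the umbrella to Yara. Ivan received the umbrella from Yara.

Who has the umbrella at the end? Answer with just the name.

Tracking the umbrella through each event:
Start: Yara has the umbrella.
After event 1: Ivan has the umbrella.
After event 2: Quinn has the umbrella.
After event 3: Wendy has the umbrella.
After event 4: Yara has the umbrella.
After event 5: Ivan has the umbrella.

Answer: Ivan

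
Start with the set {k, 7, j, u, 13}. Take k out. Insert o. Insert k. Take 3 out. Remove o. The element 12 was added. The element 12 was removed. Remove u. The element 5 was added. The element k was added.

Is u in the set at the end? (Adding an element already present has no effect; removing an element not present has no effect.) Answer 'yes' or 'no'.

Answer: no

Derivation:
Tracking the set through each operation:
Start: {13, 7, j, k, u}
Event 1 (remove k): removed. Set: {13, 7, j, u}
Event 2 (add o): added. Set: {13, 7, j, o, u}
Event 3 (add k): added. Set: {13, 7, j, k, o, u}
Event 4 (remove 3): not present, no change. Set: {13, 7, j, k, o, u}
Event 5 (remove o): removed. Set: {13, 7, j, k, u}
Event 6 (add 12): added. Set: {12, 13, 7, j, k, u}
Event 7 (remove 12): removed. Set: {13, 7, j, k, u}
Event 8 (remove u): removed. Set: {13, 7, j, k}
Event 9 (add 5): added. Set: {13, 5, 7, j, k}
Event 10 (add k): already present, no change. Set: {13, 5, 7, j, k}

Final set: {13, 5, 7, j, k} (size 5)
u is NOT in the final set.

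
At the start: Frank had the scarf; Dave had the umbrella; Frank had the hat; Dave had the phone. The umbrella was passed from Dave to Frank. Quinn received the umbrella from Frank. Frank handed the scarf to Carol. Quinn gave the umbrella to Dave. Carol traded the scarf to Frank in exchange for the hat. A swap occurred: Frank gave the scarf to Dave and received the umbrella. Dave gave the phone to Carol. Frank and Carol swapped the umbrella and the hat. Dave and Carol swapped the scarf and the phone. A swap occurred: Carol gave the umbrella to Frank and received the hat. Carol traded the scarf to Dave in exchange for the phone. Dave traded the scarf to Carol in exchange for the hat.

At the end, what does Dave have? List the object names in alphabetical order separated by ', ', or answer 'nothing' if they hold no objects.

Tracking all object holders:
Start: scarf:Frank, umbrella:Dave, hat:Frank, phone:Dave
Event 1 (give umbrella: Dave -> Frank). State: scarf:Frank, umbrella:Frank, hat:Frank, phone:Dave
Event 2 (give umbrella: Frank -> Quinn). State: scarf:Frank, umbrella:Quinn, hat:Frank, phone:Dave
Event 3 (give scarf: Frank -> Carol). State: scarf:Carol, umbrella:Quinn, hat:Frank, phone:Dave
Event 4 (give umbrella: Quinn -> Dave). State: scarf:Carol, umbrella:Dave, hat:Frank, phone:Dave
Event 5 (swap scarf<->hat: now scarf:Frank, hat:Carol). State: scarf:Frank, umbrella:Dave, hat:Carol, phone:Dave
Event 6 (swap scarf<->umbrella: now scarf:Dave, umbrella:Frank). State: scarf:Dave, umbrella:Frank, hat:Carol, phone:Dave
Event 7 (give phone: Dave -> Carol). State: scarf:Dave, umbrella:Frank, hat:Carol, phone:Carol
Event 8 (swap umbrella<->hat: now umbrella:Carol, hat:Frank). State: scarf:Dave, umbrella:Carol, hat:Frank, phone:Carol
Event 9 (swap scarf<->phone: now scarf:Carol, phone:Dave). State: scarf:Carol, umbrella:Carol, hat:Frank, phone:Dave
Event 10 (swap umbrella<->hat: now umbrella:Frank, hat:Carol). State: scarf:Carol, umbrella:Frank, hat:Carol, phone:Dave
Event 11 (swap scarf<->phone: now scarf:Dave, phone:Carol). State: scarf:Dave, umbrella:Frank, hat:Carol, phone:Carol
Event 12 (swap scarf<->hat: now scarf:Carol, hat:Dave). State: scarf:Carol, umbrella:Frank, hat:Dave, phone:Carol

Final state: scarf:Carol, umbrella:Frank, hat:Dave, phone:Carol
Dave holds: hat.

Answer: hat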